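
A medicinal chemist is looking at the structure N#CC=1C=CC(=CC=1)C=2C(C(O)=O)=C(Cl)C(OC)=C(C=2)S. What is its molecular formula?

Walk through each heavy atom and fill implicit hydrogens from standard valence (C 4, N 3, O 2, S 2, halogen 1):
  atom 1: N, bond orders sum to 3 (valence 3) → 0 H
  atom 2: C, bond orders sum to 4 (valence 4) → 0 H
  atom 3: C, bond orders sum to 4 (valence 4) → 0 H
  atom 4: C, bond orders sum to 3 (valence 4) → 1 H
  atom 5: C, bond orders sum to 3 (valence 4) → 1 H
  atom 6: C, bond orders sum to 4 (valence 4) → 0 H
  atom 7: C, bond orders sum to 3 (valence 4) → 1 H
  atom 8: C, bond orders sum to 3 (valence 4) → 1 H
  atom 9: C, bond orders sum to 4 (valence 4) → 0 H
  atom 10: C, bond orders sum to 4 (valence 4) → 0 H
  atom 11: C, bond orders sum to 4 (valence 4) → 0 H
  atom 12: O, bond orders sum to 1 (valence 2) → 1 H
  atom 13: O, bond orders sum to 2 (valence 2) → 0 H
  atom 14: C, bond orders sum to 4 (valence 4) → 0 H
  atom 15: Cl (halogen, monovalent) → 0 H
  atom 16: C, bond orders sum to 4 (valence 4) → 0 H
  atom 17: O, bond orders sum to 2 (valence 2) → 0 H
  atom 18: C, bond orders sum to 1 (valence 4) → 3 H
  atom 19: C, bond orders sum to 4 (valence 4) → 0 H
  atom 20: C, bond orders sum to 3 (valence 4) → 1 H
  atom 21: S, bond orders sum to 1 (valence 2) → 1 H
Totals → C:15, H:10, Cl:1, N:1, O:3, S:1.
In Hill order: C15H10ClNO3S.

C15H10ClNO3S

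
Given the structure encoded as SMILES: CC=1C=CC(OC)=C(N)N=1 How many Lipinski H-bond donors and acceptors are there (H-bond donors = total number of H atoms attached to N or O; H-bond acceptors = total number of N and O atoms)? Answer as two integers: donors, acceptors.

2, 3

Donors: find every N or O and count the H atoms it carries.
  atom 6 (O): bond orders sum to 2 → 0 H
  atom 9 (N): bond orders sum to 1 → 2 H
  atom 10 (N): bond orders sum to 3 → 0 H
Lipinski HBD = 2.
Acceptors: N atoms = 2, O atoms = 1 → HBA = 3.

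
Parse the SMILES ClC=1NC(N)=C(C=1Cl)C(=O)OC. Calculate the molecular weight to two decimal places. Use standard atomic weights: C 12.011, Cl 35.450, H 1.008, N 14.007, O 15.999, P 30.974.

209.03 g/mol

First, the molecular formula is C6H6Cl2N2O2 (counting implicit H from valence).
  C: 6 × 12.011 = 72.066
  Cl: 2 × 35.450 = 70.900
  H: 6 × 1.008 = 6.048
  N: 2 × 14.007 = 28.014
  O: 2 × 15.999 = 31.998
Sum: 6×12.011 + 2×35.450 + 6×1.008 + 2×14.007 + 2×15.999 = 209.026 → 209.03 g/mol.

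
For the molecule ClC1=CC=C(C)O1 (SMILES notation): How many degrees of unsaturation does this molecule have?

3

Degree of unsaturation = (number of rings) + (number of π bonds).
Ring closures in the SMILES: 1.
π bonds: 2 double bonds (each 1 DoU) → 2 DoU from unsaturation.
Total DoU = 1 + 2 = 3.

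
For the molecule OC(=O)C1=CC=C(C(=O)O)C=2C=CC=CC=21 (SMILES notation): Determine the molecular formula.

C12H8O4

Walk through each heavy atom and fill implicit hydrogens from standard valence (C 4, N 3, O 2, S 2, halogen 1):
  atom 1: O, bond orders sum to 1 (valence 2) → 1 H
  atom 2: C, bond orders sum to 4 (valence 4) → 0 H
  atom 3: O, bond orders sum to 2 (valence 2) → 0 H
  atom 4: C, bond orders sum to 4 (valence 4) → 0 H
  atom 5: C, bond orders sum to 3 (valence 4) → 1 H
  atom 6: C, bond orders sum to 3 (valence 4) → 1 H
  atom 7: C, bond orders sum to 4 (valence 4) → 0 H
  atom 8: C, bond orders sum to 4 (valence 4) → 0 H
  atom 9: O, bond orders sum to 2 (valence 2) → 0 H
  atom 10: O, bond orders sum to 1 (valence 2) → 1 H
  atom 11: C, bond orders sum to 4 (valence 4) → 0 H
  atom 12: C, bond orders sum to 3 (valence 4) → 1 H
  atom 13: C, bond orders sum to 3 (valence 4) → 1 H
  atom 14: C, bond orders sum to 3 (valence 4) → 1 H
  atom 15: C, bond orders sum to 3 (valence 4) → 1 H
  atom 16: C, bond orders sum to 4 (valence 4) → 0 H
Totals → C:12, H:8, O:4.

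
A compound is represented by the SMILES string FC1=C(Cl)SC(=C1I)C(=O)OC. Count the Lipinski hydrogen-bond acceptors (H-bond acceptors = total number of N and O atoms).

2

N atoms: 0; O atoms: 2.
Lipinski HBA = 0 + 2 = 2.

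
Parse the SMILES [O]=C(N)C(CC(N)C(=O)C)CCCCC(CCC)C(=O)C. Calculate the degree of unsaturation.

Degree of unsaturation = (number of rings) + (number of π bonds).
Ring closures in the SMILES: 0.
π bonds: 3 double bonds (each 1 DoU) → 3 DoU from unsaturation.
Total DoU = 0 + 3 = 3.

3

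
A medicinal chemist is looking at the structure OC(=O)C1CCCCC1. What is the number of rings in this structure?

1

In SMILES, each pair of matching ring-closure digits denotes one ring-closing bond; the number of such bonds equals the number of independent rings.
Ring-closure bonds here: 1.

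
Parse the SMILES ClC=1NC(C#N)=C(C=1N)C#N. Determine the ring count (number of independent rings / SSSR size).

1

In SMILES, each pair of matching ring-closure digits denotes one ring-closing bond; the number of such bonds equals the number of independent rings.
Ring-closure bonds here: 1.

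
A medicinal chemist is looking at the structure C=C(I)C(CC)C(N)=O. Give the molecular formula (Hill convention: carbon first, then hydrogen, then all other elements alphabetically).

Walk through each heavy atom and fill implicit hydrogens from standard valence (C 4, N 3, O 2, S 2, halogen 1):
  atom 1: C, bond orders sum to 2 (valence 4) → 2 H
  atom 2: C, bond orders sum to 4 (valence 4) → 0 H
  atom 3: I (halogen, monovalent) → 0 H
  atom 4: C, bond orders sum to 3 (valence 4) → 1 H
  atom 5: C, bond orders sum to 2 (valence 4) → 2 H
  atom 6: C, bond orders sum to 1 (valence 4) → 3 H
  atom 7: C, bond orders sum to 4 (valence 4) → 0 H
  atom 8: N, bond orders sum to 1 (valence 3) → 2 H
  atom 9: O, bond orders sum to 2 (valence 2) → 0 H
Totals → C:6, H:10, I:1, N:1, O:1.
In Hill order: C6H10INO.

C6H10INO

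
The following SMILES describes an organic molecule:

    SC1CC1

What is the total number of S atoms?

Scan the SMILES for S atoms (remember two-letter symbols like Cl and Br are single atoms).
Sulfur count: 1.

1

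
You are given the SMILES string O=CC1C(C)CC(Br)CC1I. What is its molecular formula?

Walk through each heavy atom and fill implicit hydrogens from standard valence (C 4, N 3, O 2, S 2, halogen 1):
  atom 1: O, bond orders sum to 2 (valence 2) → 0 H
  atom 2: C, bond orders sum to 3 (valence 4) → 1 H
  atom 3: C, bond orders sum to 3 (valence 4) → 1 H
  atom 4: C, bond orders sum to 3 (valence 4) → 1 H
  atom 5: C, bond orders sum to 1 (valence 4) → 3 H
  atom 6: C, bond orders sum to 2 (valence 4) → 2 H
  atom 7: C, bond orders sum to 3 (valence 4) → 1 H
  atom 8: Br (halogen, monovalent) → 0 H
  atom 9: C, bond orders sum to 2 (valence 4) → 2 H
  atom 10: C, bond orders sum to 3 (valence 4) → 1 H
  atom 11: I (halogen, monovalent) → 0 H
Totals → C:8, H:12, Br:1, I:1, O:1.
In Hill order: C8H12BrIO.

C8H12BrIO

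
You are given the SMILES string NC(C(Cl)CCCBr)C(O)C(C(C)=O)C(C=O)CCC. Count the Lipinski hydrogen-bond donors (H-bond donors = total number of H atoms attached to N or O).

Donors: find every N or O and count the H atoms it carries.
  atom 1 (N): bond orders sum to 1 → 2 H
  atom 10 (O): bond orders sum to 1 → 1 H
  atom 14 (O): bond orders sum to 2 → 0 H
  atom 17 (O): bond orders sum to 2 → 0 H
Lipinski HBD = 3.

3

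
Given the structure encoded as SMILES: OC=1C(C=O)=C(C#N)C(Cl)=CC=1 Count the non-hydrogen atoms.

Every atom symbol written in the SMILES (organic subset) is one heavy atom; implicit H are not written.
Heavy atoms by element → C:8, Cl:1, N:1, O:2.
Total: 12.

12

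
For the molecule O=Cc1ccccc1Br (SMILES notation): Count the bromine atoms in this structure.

1

Scan the SMILES for Br atoms (remember two-letter symbols like Cl and Br are single atoms).
Bromine count: 1.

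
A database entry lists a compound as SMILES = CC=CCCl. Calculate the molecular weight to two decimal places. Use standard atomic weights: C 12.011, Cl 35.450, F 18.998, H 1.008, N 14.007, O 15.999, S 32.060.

First, the molecular formula is C4H7Cl (counting implicit H from valence).
  C: 4 × 12.011 = 48.044
  Cl: 1 × 35.450 = 35.450
  H: 7 × 1.008 = 7.056
Sum: 4×12.011 + 1×35.450 + 7×1.008 = 90.550 → 90.55 g/mol.

90.55 g/mol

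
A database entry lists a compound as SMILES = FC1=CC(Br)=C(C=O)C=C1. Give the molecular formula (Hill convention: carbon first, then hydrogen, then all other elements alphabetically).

Walk through each heavy atom and fill implicit hydrogens from standard valence (C 4, N 3, O 2, S 2, halogen 1):
  atom 1: F (halogen, monovalent) → 0 H
  atom 2: C, bond orders sum to 4 (valence 4) → 0 H
  atom 3: C, bond orders sum to 3 (valence 4) → 1 H
  atom 4: C, bond orders sum to 4 (valence 4) → 0 H
  atom 5: Br (halogen, monovalent) → 0 H
  atom 6: C, bond orders sum to 4 (valence 4) → 0 H
  atom 7: C, bond orders sum to 3 (valence 4) → 1 H
  atom 8: O, bond orders sum to 2 (valence 2) → 0 H
  atom 9: C, bond orders sum to 3 (valence 4) → 1 H
  atom 10: C, bond orders sum to 3 (valence 4) → 1 H
Totals → C:7, H:4, Br:1, F:1, O:1.

C7H4BrFO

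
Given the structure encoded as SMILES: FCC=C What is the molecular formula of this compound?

Walk through each heavy atom and fill implicit hydrogens from standard valence (C 4, N 3, O 2, S 2, halogen 1):
  atom 1: F (halogen, monovalent) → 0 H
  atom 2: C, bond orders sum to 2 (valence 4) → 2 H
  atom 3: C, bond orders sum to 3 (valence 4) → 1 H
  atom 4: C, bond orders sum to 2 (valence 4) → 2 H
Totals → C:3, H:5, F:1.
In Hill order: C3H5F.

C3H5F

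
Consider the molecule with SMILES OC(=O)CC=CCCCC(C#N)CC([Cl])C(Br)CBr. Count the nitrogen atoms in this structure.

Scan the SMILES for N atoms (remember two-letter symbols like Cl and Br are single atoms).
Nitrogen count: 1.

1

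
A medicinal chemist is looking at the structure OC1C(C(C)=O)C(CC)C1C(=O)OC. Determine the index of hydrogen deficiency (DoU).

Molecular formula: C10H16O4.
DoU = (2C + 2 + N − H − X) / 2, where X is the halogen count and O/S are ignored.
    = (2·10 + 2 + 0 − 16 − 0) / 2 = 6 / 2 = 3.

3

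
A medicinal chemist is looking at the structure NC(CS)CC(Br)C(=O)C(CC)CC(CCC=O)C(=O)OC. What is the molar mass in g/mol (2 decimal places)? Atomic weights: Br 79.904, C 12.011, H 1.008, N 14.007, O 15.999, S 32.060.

396.34 g/mol

First, the molecular formula is C15H26BrNO4S (counting implicit H from valence).
  Br: 1 × 79.904 = 79.904
  C: 15 × 12.011 = 180.165
  H: 26 × 1.008 = 26.208
  N: 1 × 14.007 = 14.007
  O: 4 × 15.999 = 63.996
  S: 1 × 32.060 = 32.060
Sum: 1×79.904 + 15×12.011 + 26×1.008 + 1×14.007 + 4×15.999 + 1×32.060 = 396.340 → 396.34 g/mol.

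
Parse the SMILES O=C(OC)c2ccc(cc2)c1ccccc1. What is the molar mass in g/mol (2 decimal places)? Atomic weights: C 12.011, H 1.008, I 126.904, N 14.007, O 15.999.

212.25 g/mol

First, the molecular formula is C14H12O2 (counting implicit H from valence).
  C: 14 × 12.011 = 168.154
  H: 12 × 1.008 = 12.096
  O: 2 × 15.999 = 31.998
Sum: 14×12.011 + 12×1.008 + 2×15.999 = 212.248 → 212.25 g/mol.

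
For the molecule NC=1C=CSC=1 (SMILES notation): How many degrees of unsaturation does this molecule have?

3

Degree of unsaturation = (number of rings) + (number of π bonds).
Ring closures in the SMILES: 1.
π bonds: 2 double bonds (each 1 DoU) → 2 DoU from unsaturation.
Total DoU = 1 + 2 = 3.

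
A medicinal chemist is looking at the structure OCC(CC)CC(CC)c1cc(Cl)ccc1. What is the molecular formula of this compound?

C14H21ClO

Walk through each heavy atom and fill implicit hydrogens from standard valence (C 4, N 3, O 2, S 2, halogen 1); for lowercase aromatic atoms, an aromatic c carries 1 H when it has two neighbours and 0 H with three, and aromatic n carries 0 H:
  atom 1: O, bond orders sum to 1 (valence 2) → 1 H
  atom 2: C, bond orders sum to 2 (valence 4) → 2 H
  atom 3: C, bond orders sum to 3 (valence 4) → 1 H
  atom 4: C, bond orders sum to 2 (valence 4) → 2 H
  atom 5: C, bond orders sum to 1 (valence 4) → 3 H
  atom 6: C, bond orders sum to 2 (valence 4) → 2 H
  atom 7: C, bond orders sum to 3 (valence 4) → 1 H
  atom 8: C, bond orders sum to 2 (valence 4) → 2 H
  atom 9: C, bond orders sum to 1 (valence 4) → 3 H
  atom 10: aromatic c, 3 neighbours → 0 H
  atom 11: aromatic c, 2 neighbours → 1 H
  atom 12: aromatic c, 3 neighbours → 0 H
  atom 13: Cl (halogen, monovalent) → 0 H
  atom 14: aromatic c, 2 neighbours → 1 H
  atom 15: aromatic c, 2 neighbours → 1 H
  atom 16: aromatic c, 2 neighbours → 1 H
Totals → C:14, H:21, Cl:1, O:1.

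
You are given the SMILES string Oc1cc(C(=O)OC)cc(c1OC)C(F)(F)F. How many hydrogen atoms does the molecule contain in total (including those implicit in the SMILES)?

9

Walk through each heavy atom and fill implicit hydrogens from standard valence (C 4, N 3, O 2, S 2, halogen 1); for lowercase aromatic atoms, an aromatic c carries 1 H when it has two neighbours and 0 H with three, and aromatic n carries 0 H:
  atom 1: O, bond orders sum to 1 (valence 2) → 1 H
  atom 2: aromatic c, 3 neighbours → 0 H
  atom 3: aromatic c, 2 neighbours → 1 H
  atom 4: aromatic c, 3 neighbours → 0 H
  atom 5: C, bond orders sum to 4 (valence 4) → 0 H
  atom 6: O, bond orders sum to 2 (valence 2) → 0 H
  atom 7: O, bond orders sum to 2 (valence 2) → 0 H
  atom 8: C, bond orders sum to 1 (valence 4) → 3 H
  atom 9: aromatic c, 2 neighbours → 1 H
  atom 10: aromatic c, 3 neighbours → 0 H
  atom 11: aromatic c, 3 neighbours → 0 H
  atom 12: O, bond orders sum to 2 (valence 2) → 0 H
  atom 13: C, bond orders sum to 1 (valence 4) → 3 H
  atom 14: C, bond orders sum to 4 (valence 4) → 0 H
  atom 15: F (halogen, monovalent) → 0 H
  atom 16: F (halogen, monovalent) → 0 H
  atom 17: F (halogen, monovalent) → 0 H
Total hydrogens: 9.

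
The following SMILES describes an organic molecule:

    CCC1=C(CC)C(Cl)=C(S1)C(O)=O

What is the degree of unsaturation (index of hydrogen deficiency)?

4

Degree of unsaturation = (number of rings) + (number of π bonds).
Ring closures in the SMILES: 1.
π bonds: 3 double bonds (each 1 DoU) → 3 DoU from unsaturation.
Total DoU = 1 + 3 = 4.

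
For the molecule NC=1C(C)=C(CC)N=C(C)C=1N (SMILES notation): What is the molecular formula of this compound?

Walk through each heavy atom and fill implicit hydrogens from standard valence (C 4, N 3, O 2, S 2, halogen 1):
  atom 1: N, bond orders sum to 1 (valence 3) → 2 H
  atom 2: C, bond orders sum to 4 (valence 4) → 0 H
  atom 3: C, bond orders sum to 4 (valence 4) → 0 H
  atom 4: C, bond orders sum to 1 (valence 4) → 3 H
  atom 5: C, bond orders sum to 4 (valence 4) → 0 H
  atom 6: C, bond orders sum to 2 (valence 4) → 2 H
  atom 7: C, bond orders sum to 1 (valence 4) → 3 H
  atom 8: N, bond orders sum to 3 (valence 3) → 0 H
  atom 9: C, bond orders sum to 4 (valence 4) → 0 H
  atom 10: C, bond orders sum to 1 (valence 4) → 3 H
  atom 11: C, bond orders sum to 4 (valence 4) → 0 H
  atom 12: N, bond orders sum to 1 (valence 3) → 2 H
Totals → C:9, H:15, N:3.

C9H15N3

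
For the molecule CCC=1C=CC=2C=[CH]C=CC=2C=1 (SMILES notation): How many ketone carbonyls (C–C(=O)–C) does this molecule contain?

Scan the SMILES for the ketone motif — none present.

0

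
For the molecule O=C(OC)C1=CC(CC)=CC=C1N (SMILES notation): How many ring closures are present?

In SMILES, each pair of matching ring-closure digits denotes one ring-closing bond; the number of such bonds equals the number of independent rings.
Ring-closure bonds here: 1.

1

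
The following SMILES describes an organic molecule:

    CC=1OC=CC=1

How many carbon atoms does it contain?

5

Count every carbon token in the SMILES (each C, including those in ring-closure positions and inside branches).
Carbon count: 5.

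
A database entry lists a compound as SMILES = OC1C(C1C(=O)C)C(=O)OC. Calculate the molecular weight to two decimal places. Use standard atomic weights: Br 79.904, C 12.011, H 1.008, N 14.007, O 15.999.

First, the molecular formula is C7H10O4 (counting implicit H from valence).
  C: 7 × 12.011 = 84.077
  H: 10 × 1.008 = 10.080
  O: 4 × 15.999 = 63.996
Sum: 7×12.011 + 10×1.008 + 4×15.999 = 158.153 → 158.15 g/mol.

158.15 g/mol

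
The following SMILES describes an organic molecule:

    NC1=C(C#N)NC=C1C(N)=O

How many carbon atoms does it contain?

6

Count every carbon token in the SMILES (each C, including those in ring-closure positions and inside branches).
Carbon count: 6.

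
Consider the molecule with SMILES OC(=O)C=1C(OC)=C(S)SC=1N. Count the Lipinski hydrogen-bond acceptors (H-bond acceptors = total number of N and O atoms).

4

N atoms: 1; O atoms: 3.
Lipinski HBA = 1 + 3 = 4.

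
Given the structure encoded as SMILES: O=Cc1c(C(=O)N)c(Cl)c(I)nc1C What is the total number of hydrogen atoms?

Walk through each heavy atom and fill implicit hydrogens from standard valence (C 4, N 3, O 2, S 2, halogen 1); for lowercase aromatic atoms, an aromatic c carries 1 H when it has two neighbours and 0 H with three, and aromatic n carries 0 H:
  atom 1: O, bond orders sum to 2 (valence 2) → 0 H
  atom 2: C, bond orders sum to 3 (valence 4) → 1 H
  atom 3: aromatic c, 3 neighbours → 0 H
  atom 4: aromatic c, 3 neighbours → 0 H
  atom 5: C, bond orders sum to 4 (valence 4) → 0 H
  atom 6: O, bond orders sum to 2 (valence 2) → 0 H
  atom 7: N, bond orders sum to 1 (valence 3) → 2 H
  atom 8: aromatic c, 3 neighbours → 0 H
  atom 9: Cl (halogen, monovalent) → 0 H
  atom 10: aromatic c, 3 neighbours → 0 H
  atom 11: I (halogen, monovalent) → 0 H
  atom 12: aromatic n, 2 neighbours → 0 H
  atom 13: aromatic c, 3 neighbours → 0 H
  atom 14: C, bond orders sum to 1 (valence 4) → 3 H
Total hydrogens: 6.

6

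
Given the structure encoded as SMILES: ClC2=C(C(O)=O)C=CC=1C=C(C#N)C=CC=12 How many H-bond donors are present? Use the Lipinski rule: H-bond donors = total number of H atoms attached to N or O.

Donors: find every N or O and count the H atoms it carries.
  atom 5 (O): bond orders sum to 1 → 1 H
  atom 6 (O): bond orders sum to 2 → 0 H
  atom 13 (N): bond orders sum to 3 → 0 H
Lipinski HBD = 1.

1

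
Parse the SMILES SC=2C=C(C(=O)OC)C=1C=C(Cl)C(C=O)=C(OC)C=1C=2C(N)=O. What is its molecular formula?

Walk through each heavy atom and fill implicit hydrogens from standard valence (C 4, N 3, O 2, S 2, halogen 1):
  atom 1: S, bond orders sum to 1 (valence 2) → 1 H
  atom 2: C, bond orders sum to 4 (valence 4) → 0 H
  atom 3: C, bond orders sum to 3 (valence 4) → 1 H
  atom 4: C, bond orders sum to 4 (valence 4) → 0 H
  atom 5: C, bond orders sum to 4 (valence 4) → 0 H
  atom 6: O, bond orders sum to 2 (valence 2) → 0 H
  atom 7: O, bond orders sum to 2 (valence 2) → 0 H
  atom 8: C, bond orders sum to 1 (valence 4) → 3 H
  atom 9: C, bond orders sum to 4 (valence 4) → 0 H
  atom 10: C, bond orders sum to 3 (valence 4) → 1 H
  atom 11: C, bond orders sum to 4 (valence 4) → 0 H
  atom 12: Cl (halogen, monovalent) → 0 H
  atom 13: C, bond orders sum to 4 (valence 4) → 0 H
  atom 14: C, bond orders sum to 3 (valence 4) → 1 H
  atom 15: O, bond orders sum to 2 (valence 2) → 0 H
  atom 16: C, bond orders sum to 4 (valence 4) → 0 H
  atom 17: O, bond orders sum to 2 (valence 2) → 0 H
  atom 18: C, bond orders sum to 1 (valence 4) → 3 H
  atom 19: C, bond orders sum to 4 (valence 4) → 0 H
  atom 20: C, bond orders sum to 4 (valence 4) → 0 H
  atom 21: C, bond orders sum to 4 (valence 4) → 0 H
  atom 22: N, bond orders sum to 1 (valence 3) → 2 H
  atom 23: O, bond orders sum to 2 (valence 2) → 0 H
Totals → C:15, H:12, Cl:1, N:1, O:5, S:1.
In Hill order: C15H12ClNO5S.

C15H12ClNO5S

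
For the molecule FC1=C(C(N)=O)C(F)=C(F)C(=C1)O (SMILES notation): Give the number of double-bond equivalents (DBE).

Degree of unsaturation = (number of rings) + (number of π bonds).
Ring closures in the SMILES: 1.
π bonds: 4 double bonds (each 1 DoU) → 4 DoU from unsaturation.
Total DoU = 1 + 4 = 5.

5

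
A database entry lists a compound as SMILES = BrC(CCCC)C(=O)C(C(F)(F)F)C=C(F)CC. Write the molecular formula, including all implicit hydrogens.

Walk through each heavy atom and fill implicit hydrogens from standard valence (C 4, N 3, O 2, S 2, halogen 1):
  atom 1: Br (halogen, monovalent) → 0 H
  atom 2: C, bond orders sum to 3 (valence 4) → 1 H
  atom 3: C, bond orders sum to 2 (valence 4) → 2 H
  atom 4: C, bond orders sum to 2 (valence 4) → 2 H
  atom 5: C, bond orders sum to 2 (valence 4) → 2 H
  atom 6: C, bond orders sum to 1 (valence 4) → 3 H
  atom 7: C, bond orders sum to 4 (valence 4) → 0 H
  atom 8: O, bond orders sum to 2 (valence 2) → 0 H
  atom 9: C, bond orders sum to 3 (valence 4) → 1 H
  atom 10: C, bond orders sum to 4 (valence 4) → 0 H
  atom 11: F (halogen, monovalent) → 0 H
  atom 12: F (halogen, monovalent) → 0 H
  atom 13: F (halogen, monovalent) → 0 H
  atom 14: C, bond orders sum to 3 (valence 4) → 1 H
  atom 15: C, bond orders sum to 4 (valence 4) → 0 H
  atom 16: F (halogen, monovalent) → 0 H
  atom 17: C, bond orders sum to 2 (valence 4) → 2 H
  atom 18: C, bond orders sum to 1 (valence 4) → 3 H
Totals → C:12, H:17, Br:1, F:4, O:1.

C12H17BrF4O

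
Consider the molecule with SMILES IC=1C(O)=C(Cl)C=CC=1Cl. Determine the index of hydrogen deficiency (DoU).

4

Degree of unsaturation = (number of rings) + (number of π bonds).
Ring closures in the SMILES: 1.
π bonds: 3 double bonds (each 1 DoU) → 3 DoU from unsaturation.
Total DoU = 1 + 3 = 4.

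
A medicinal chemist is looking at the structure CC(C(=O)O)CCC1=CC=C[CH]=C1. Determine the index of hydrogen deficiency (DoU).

5

Molecular formula: C11H14O2.
DoU = (2C + 2 + N − H − X) / 2, where X is the halogen count and O/S are ignored.
    = (2·11 + 2 + 0 − 14 − 0) / 2 = 10 / 2 = 5.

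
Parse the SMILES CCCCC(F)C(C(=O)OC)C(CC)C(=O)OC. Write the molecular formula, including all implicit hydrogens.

C13H23FO4

Walk through each heavy atom and fill implicit hydrogens from standard valence (C 4, N 3, O 2, S 2, halogen 1):
  atom 1: C, bond orders sum to 1 (valence 4) → 3 H
  atom 2: C, bond orders sum to 2 (valence 4) → 2 H
  atom 3: C, bond orders sum to 2 (valence 4) → 2 H
  atom 4: C, bond orders sum to 2 (valence 4) → 2 H
  atom 5: C, bond orders sum to 3 (valence 4) → 1 H
  atom 6: F (halogen, monovalent) → 0 H
  atom 7: C, bond orders sum to 3 (valence 4) → 1 H
  atom 8: C, bond orders sum to 4 (valence 4) → 0 H
  atom 9: O, bond orders sum to 2 (valence 2) → 0 H
  atom 10: O, bond orders sum to 2 (valence 2) → 0 H
  atom 11: C, bond orders sum to 1 (valence 4) → 3 H
  atom 12: C, bond orders sum to 3 (valence 4) → 1 H
  atom 13: C, bond orders sum to 2 (valence 4) → 2 H
  atom 14: C, bond orders sum to 1 (valence 4) → 3 H
  atom 15: C, bond orders sum to 4 (valence 4) → 0 H
  atom 16: O, bond orders sum to 2 (valence 2) → 0 H
  atom 17: O, bond orders sum to 2 (valence 2) → 0 H
  atom 18: C, bond orders sum to 1 (valence 4) → 3 H
Totals → C:13, H:23, F:1, O:4.
In Hill order: C13H23FO4.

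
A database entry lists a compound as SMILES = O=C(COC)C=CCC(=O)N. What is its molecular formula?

Walk through each heavy atom and fill implicit hydrogens from standard valence (C 4, N 3, O 2, S 2, halogen 1):
  atom 1: O, bond orders sum to 2 (valence 2) → 0 H
  atom 2: C, bond orders sum to 4 (valence 4) → 0 H
  atom 3: C, bond orders sum to 2 (valence 4) → 2 H
  atom 4: O, bond orders sum to 2 (valence 2) → 0 H
  atom 5: C, bond orders sum to 1 (valence 4) → 3 H
  atom 6: C, bond orders sum to 3 (valence 4) → 1 H
  atom 7: C, bond orders sum to 3 (valence 4) → 1 H
  atom 8: C, bond orders sum to 2 (valence 4) → 2 H
  atom 9: C, bond orders sum to 4 (valence 4) → 0 H
  atom 10: O, bond orders sum to 2 (valence 2) → 0 H
  atom 11: N, bond orders sum to 1 (valence 3) → 2 H
Totals → C:7, H:11, N:1, O:3.
In Hill order: C7H11NO3.

C7H11NO3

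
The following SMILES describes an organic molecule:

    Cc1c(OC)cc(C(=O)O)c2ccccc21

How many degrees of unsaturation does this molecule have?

8

Molecular formula: C13H12O3.
DoU = (2C + 2 + N − H − X) / 2, where X is the halogen count and O/S are ignored.
    = (2·13 + 2 + 0 − 12 − 0) / 2 = 16 / 2 = 8.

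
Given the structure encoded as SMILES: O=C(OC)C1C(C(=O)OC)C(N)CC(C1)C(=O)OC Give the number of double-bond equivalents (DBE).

4

Molecular formula: C12H19NO6.
DoU = (2C + 2 + N − H − X) / 2, where X is the halogen count and O/S are ignored.
    = (2·12 + 2 + 1 − 19 − 0) / 2 = 8 / 2 = 4.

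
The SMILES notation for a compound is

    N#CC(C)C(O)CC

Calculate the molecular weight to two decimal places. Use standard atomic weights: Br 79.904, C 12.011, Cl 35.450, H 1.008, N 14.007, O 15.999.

First, the molecular formula is C6H11NO (counting implicit H from valence).
  C: 6 × 12.011 = 72.066
  H: 11 × 1.008 = 11.088
  N: 1 × 14.007 = 14.007
  O: 1 × 15.999 = 15.999
Sum: 6×12.011 + 11×1.008 + 1×14.007 + 1×15.999 = 113.160 → 113.16 g/mol.

113.16 g/mol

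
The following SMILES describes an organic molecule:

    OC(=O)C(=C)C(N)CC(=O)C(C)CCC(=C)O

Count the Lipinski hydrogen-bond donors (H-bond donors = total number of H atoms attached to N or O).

4

Donors: find every N or O and count the H atoms it carries.
  atom 1 (O): bond orders sum to 1 → 1 H
  atom 3 (O): bond orders sum to 2 → 0 H
  atom 7 (N): bond orders sum to 1 → 2 H
  atom 10 (O): bond orders sum to 2 → 0 H
  atom 17 (O): bond orders sum to 1 → 1 H
Lipinski HBD = 4.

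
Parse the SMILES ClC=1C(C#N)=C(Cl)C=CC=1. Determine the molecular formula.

C7H3Cl2N

Walk through each heavy atom and fill implicit hydrogens from standard valence (C 4, N 3, O 2, S 2, halogen 1):
  atom 1: Cl (halogen, monovalent) → 0 H
  atom 2: C, bond orders sum to 4 (valence 4) → 0 H
  atom 3: C, bond orders sum to 4 (valence 4) → 0 H
  atom 4: C, bond orders sum to 4 (valence 4) → 0 H
  atom 5: N, bond orders sum to 3 (valence 3) → 0 H
  atom 6: C, bond orders sum to 4 (valence 4) → 0 H
  atom 7: Cl (halogen, monovalent) → 0 H
  atom 8: C, bond orders sum to 3 (valence 4) → 1 H
  atom 9: C, bond orders sum to 3 (valence 4) → 1 H
  atom 10: C, bond orders sum to 3 (valence 4) → 1 H
Totals → C:7, H:3, Cl:2, N:1.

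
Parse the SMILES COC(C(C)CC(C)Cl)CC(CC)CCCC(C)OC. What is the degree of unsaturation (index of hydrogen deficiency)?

0

Molecular formula: C17H35ClO2.
DoU = (2C + 2 + N − H − X) / 2, where X is the halogen count and O/S are ignored.
    = (2·17 + 2 + 0 − 35 − 1) / 2 = 0 / 2 = 0.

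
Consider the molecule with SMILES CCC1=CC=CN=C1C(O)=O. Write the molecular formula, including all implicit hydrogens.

C8H9NO2

Walk through each heavy atom and fill implicit hydrogens from standard valence (C 4, N 3, O 2, S 2, halogen 1):
  atom 1: C, bond orders sum to 1 (valence 4) → 3 H
  atom 2: C, bond orders sum to 2 (valence 4) → 2 H
  atom 3: C, bond orders sum to 4 (valence 4) → 0 H
  atom 4: C, bond orders sum to 3 (valence 4) → 1 H
  atom 5: C, bond orders sum to 3 (valence 4) → 1 H
  atom 6: C, bond orders sum to 3 (valence 4) → 1 H
  atom 7: N, bond orders sum to 3 (valence 3) → 0 H
  atom 8: C, bond orders sum to 4 (valence 4) → 0 H
  atom 9: C, bond orders sum to 4 (valence 4) → 0 H
  atom 10: O, bond orders sum to 1 (valence 2) → 1 H
  atom 11: O, bond orders sum to 2 (valence 2) → 0 H
Totals → C:8, H:9, N:1, O:2.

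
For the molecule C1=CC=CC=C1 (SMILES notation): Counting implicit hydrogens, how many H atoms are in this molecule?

Walk through each heavy atom and fill implicit hydrogens from standard valence (C 4, N 3, O 2, S 2, halogen 1):
  atom 1: C, bond orders sum to 3 (valence 4) → 1 H
  atom 2: C, bond orders sum to 3 (valence 4) → 1 H
  atom 3: C, bond orders sum to 3 (valence 4) → 1 H
  atom 4: C, bond orders sum to 3 (valence 4) → 1 H
  atom 5: C, bond orders sum to 3 (valence 4) → 1 H
  atom 6: C, bond orders sum to 3 (valence 4) → 1 H
Total hydrogens: 6.

6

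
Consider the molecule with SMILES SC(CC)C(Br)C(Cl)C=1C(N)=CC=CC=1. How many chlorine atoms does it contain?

Scan the SMILES for Cl atoms (remember two-letter symbols like Cl and Br are single atoms).
Chlorine count: 1.

1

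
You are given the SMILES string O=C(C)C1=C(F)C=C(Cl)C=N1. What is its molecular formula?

Walk through each heavy atom and fill implicit hydrogens from standard valence (C 4, N 3, O 2, S 2, halogen 1):
  atom 1: O, bond orders sum to 2 (valence 2) → 0 H
  atom 2: C, bond orders sum to 4 (valence 4) → 0 H
  atom 3: C, bond orders sum to 1 (valence 4) → 3 H
  atom 4: C, bond orders sum to 4 (valence 4) → 0 H
  atom 5: C, bond orders sum to 4 (valence 4) → 0 H
  atom 6: F (halogen, monovalent) → 0 H
  atom 7: C, bond orders sum to 3 (valence 4) → 1 H
  atom 8: C, bond orders sum to 4 (valence 4) → 0 H
  atom 9: Cl (halogen, monovalent) → 0 H
  atom 10: C, bond orders sum to 3 (valence 4) → 1 H
  atom 11: N, bond orders sum to 3 (valence 3) → 0 H
Totals → C:7, H:5, Cl:1, F:1, N:1, O:1.

C7H5ClFNO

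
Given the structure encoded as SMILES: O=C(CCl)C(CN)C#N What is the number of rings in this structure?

In SMILES, each pair of matching ring-closure digits denotes one ring-closing bond; the number of such bonds equals the number of independent rings.
Ring-closure bonds here: 0.

0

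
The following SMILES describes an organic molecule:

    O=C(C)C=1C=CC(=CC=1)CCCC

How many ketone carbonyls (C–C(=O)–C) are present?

1

The ketone motif appears at heavy-atom position 2 in the SMILES.
Ketone count: 1.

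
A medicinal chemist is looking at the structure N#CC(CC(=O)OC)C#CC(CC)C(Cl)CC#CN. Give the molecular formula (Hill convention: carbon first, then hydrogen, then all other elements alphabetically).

Walk through each heavy atom and fill implicit hydrogens from standard valence (C 4, N 3, O 2, S 2, halogen 1):
  atom 1: N, bond orders sum to 3 (valence 3) → 0 H
  atom 2: C, bond orders sum to 4 (valence 4) → 0 H
  atom 3: C, bond orders sum to 3 (valence 4) → 1 H
  atom 4: C, bond orders sum to 2 (valence 4) → 2 H
  atom 5: C, bond orders sum to 4 (valence 4) → 0 H
  atom 6: O, bond orders sum to 2 (valence 2) → 0 H
  atom 7: O, bond orders sum to 2 (valence 2) → 0 H
  atom 8: C, bond orders sum to 1 (valence 4) → 3 H
  atom 9: C, bond orders sum to 4 (valence 4) → 0 H
  atom 10: C, bond orders sum to 4 (valence 4) → 0 H
  atom 11: C, bond orders sum to 3 (valence 4) → 1 H
  atom 12: C, bond orders sum to 2 (valence 4) → 2 H
  atom 13: C, bond orders sum to 1 (valence 4) → 3 H
  atom 14: C, bond orders sum to 3 (valence 4) → 1 H
  atom 15: Cl (halogen, monovalent) → 0 H
  atom 16: C, bond orders sum to 2 (valence 4) → 2 H
  atom 17: C, bond orders sum to 4 (valence 4) → 0 H
  atom 18: C, bond orders sum to 4 (valence 4) → 0 H
  atom 19: N, bond orders sum to 1 (valence 3) → 2 H
Totals → C:14, H:17, Cl:1, N:2, O:2.
In Hill order: C14H17ClN2O2.

C14H17ClN2O2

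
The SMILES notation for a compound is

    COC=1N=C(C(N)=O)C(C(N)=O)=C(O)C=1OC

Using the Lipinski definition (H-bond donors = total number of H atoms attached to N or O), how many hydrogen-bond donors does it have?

Donors: find every N or O and count the H atoms it carries.
  atom 2 (O): bond orders sum to 2 → 0 H
  atom 4 (N): bond orders sum to 3 → 0 H
  atom 7 (N): bond orders sum to 1 → 2 H
  atom 8 (O): bond orders sum to 2 → 0 H
  atom 11 (N): bond orders sum to 1 → 2 H
  atom 12 (O): bond orders sum to 2 → 0 H
  atom 14 (O): bond orders sum to 1 → 1 H
  atom 16 (O): bond orders sum to 2 → 0 H
Lipinski HBD = 5.

5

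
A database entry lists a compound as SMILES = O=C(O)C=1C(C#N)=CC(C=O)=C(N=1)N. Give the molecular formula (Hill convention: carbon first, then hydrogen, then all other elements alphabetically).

Walk through each heavy atom and fill implicit hydrogens from standard valence (C 4, N 3, O 2, S 2, halogen 1):
  atom 1: O, bond orders sum to 2 (valence 2) → 0 H
  atom 2: C, bond orders sum to 4 (valence 4) → 0 H
  atom 3: O, bond orders sum to 1 (valence 2) → 1 H
  atom 4: C, bond orders sum to 4 (valence 4) → 0 H
  atom 5: C, bond orders sum to 4 (valence 4) → 0 H
  atom 6: C, bond orders sum to 4 (valence 4) → 0 H
  atom 7: N, bond orders sum to 3 (valence 3) → 0 H
  atom 8: C, bond orders sum to 3 (valence 4) → 1 H
  atom 9: C, bond orders sum to 4 (valence 4) → 0 H
  atom 10: C, bond orders sum to 3 (valence 4) → 1 H
  atom 11: O, bond orders sum to 2 (valence 2) → 0 H
  atom 12: C, bond orders sum to 4 (valence 4) → 0 H
  atom 13: N, bond orders sum to 3 (valence 3) → 0 H
  atom 14: N, bond orders sum to 1 (valence 3) → 2 H
Totals → C:8, H:5, N:3, O:3.

C8H5N3O3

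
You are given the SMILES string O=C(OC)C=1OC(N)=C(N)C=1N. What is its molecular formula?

Walk through each heavy atom and fill implicit hydrogens from standard valence (C 4, N 3, O 2, S 2, halogen 1):
  atom 1: O, bond orders sum to 2 (valence 2) → 0 H
  atom 2: C, bond orders sum to 4 (valence 4) → 0 H
  atom 3: O, bond orders sum to 2 (valence 2) → 0 H
  atom 4: C, bond orders sum to 1 (valence 4) → 3 H
  atom 5: C, bond orders sum to 4 (valence 4) → 0 H
  atom 6: O, bond orders sum to 2 (valence 2) → 0 H
  atom 7: C, bond orders sum to 4 (valence 4) → 0 H
  atom 8: N, bond orders sum to 1 (valence 3) → 2 H
  atom 9: C, bond orders sum to 4 (valence 4) → 0 H
  atom 10: N, bond orders sum to 1 (valence 3) → 2 H
  atom 11: C, bond orders sum to 4 (valence 4) → 0 H
  atom 12: N, bond orders sum to 1 (valence 3) → 2 H
Totals → C:6, H:9, N:3, O:3.
In Hill order: C6H9N3O3.

C6H9N3O3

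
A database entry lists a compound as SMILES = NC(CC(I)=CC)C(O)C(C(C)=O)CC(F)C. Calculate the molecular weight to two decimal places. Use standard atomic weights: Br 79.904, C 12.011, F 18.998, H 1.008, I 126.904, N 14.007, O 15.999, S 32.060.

First, the molecular formula is C12H21FINO2 (counting implicit H from valence).
  C: 12 × 12.011 = 144.132
  F: 1 × 18.998 = 18.998
  H: 21 × 1.008 = 21.168
  I: 1 × 126.904 = 126.904
  N: 1 × 14.007 = 14.007
  O: 2 × 15.999 = 31.998
Sum: 12×12.011 + 1×18.998 + 21×1.008 + 1×126.904 + 1×14.007 + 2×15.999 = 357.207 → 357.21 g/mol.

357.21 g/mol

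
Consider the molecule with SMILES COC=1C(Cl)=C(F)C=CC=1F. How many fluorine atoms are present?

Scan the SMILES for F atoms (remember two-letter symbols like Cl and Br are single atoms).
Fluorine count: 2.

2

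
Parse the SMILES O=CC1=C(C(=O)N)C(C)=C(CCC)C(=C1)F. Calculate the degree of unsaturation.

6

Molecular formula: C12H14FNO2.
DoU = (2C + 2 + N − H − X) / 2, where X is the halogen count and O/S are ignored.
    = (2·12 + 2 + 1 − 14 − 1) / 2 = 12 / 2 = 6.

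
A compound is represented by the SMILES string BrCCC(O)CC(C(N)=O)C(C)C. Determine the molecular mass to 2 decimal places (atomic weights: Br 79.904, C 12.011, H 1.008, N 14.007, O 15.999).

First, the molecular formula is C9H18BrNO2 (counting implicit H from valence).
  Br: 1 × 79.904 = 79.904
  C: 9 × 12.011 = 108.099
  H: 18 × 1.008 = 18.144
  N: 1 × 14.007 = 14.007
  O: 2 × 15.999 = 31.998
Sum: 1×79.904 + 9×12.011 + 18×1.008 + 1×14.007 + 2×15.999 = 252.152 → 252.15 g/mol.

252.15 g/mol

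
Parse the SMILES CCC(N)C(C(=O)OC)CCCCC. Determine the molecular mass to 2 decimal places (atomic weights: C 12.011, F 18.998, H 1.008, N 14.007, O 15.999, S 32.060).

First, the molecular formula is C11H23NO2 (counting implicit H from valence).
  C: 11 × 12.011 = 132.121
  H: 23 × 1.008 = 23.184
  N: 1 × 14.007 = 14.007
  O: 2 × 15.999 = 31.998
Sum: 11×12.011 + 23×1.008 + 1×14.007 + 2×15.999 = 201.310 → 201.31 g/mol.

201.31 g/mol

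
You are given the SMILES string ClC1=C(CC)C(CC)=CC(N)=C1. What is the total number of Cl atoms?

Scan the SMILES for Cl atoms (remember two-letter symbols like Cl and Br are single atoms).
Chlorine count: 1.

1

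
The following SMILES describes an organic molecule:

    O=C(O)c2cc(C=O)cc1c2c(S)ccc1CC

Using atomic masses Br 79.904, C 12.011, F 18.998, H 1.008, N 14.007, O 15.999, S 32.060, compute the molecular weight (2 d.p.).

First, the molecular formula is C14H12O3S (counting implicit H from valence).
  C: 14 × 12.011 = 168.154
  H: 12 × 1.008 = 12.096
  O: 3 × 15.999 = 47.997
  S: 1 × 32.060 = 32.060
Sum: 14×12.011 + 12×1.008 + 3×15.999 + 1×32.060 = 260.307 → 260.31 g/mol.

260.31 g/mol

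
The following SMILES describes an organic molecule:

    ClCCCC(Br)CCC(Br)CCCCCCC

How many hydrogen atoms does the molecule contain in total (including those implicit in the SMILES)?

Walk through each heavy atom and fill implicit hydrogens from standard valence (C 4, N 3, O 2, S 2, halogen 1):
  atom 1: Cl (halogen, monovalent) → 0 H
  atom 2: C, bond orders sum to 2 (valence 4) → 2 H
  atom 3: C, bond orders sum to 2 (valence 4) → 2 H
  atom 4: C, bond orders sum to 2 (valence 4) → 2 H
  atom 5: C, bond orders sum to 3 (valence 4) → 1 H
  atom 6: Br (halogen, monovalent) → 0 H
  atom 7: C, bond orders sum to 2 (valence 4) → 2 H
  atom 8: C, bond orders sum to 2 (valence 4) → 2 H
  atom 9: C, bond orders sum to 3 (valence 4) → 1 H
  atom 10: Br (halogen, monovalent) → 0 H
  atom 11: C, bond orders sum to 2 (valence 4) → 2 H
  atom 12: C, bond orders sum to 2 (valence 4) → 2 H
  atom 13: C, bond orders sum to 2 (valence 4) → 2 H
  atom 14: C, bond orders sum to 2 (valence 4) → 2 H
  atom 15: C, bond orders sum to 2 (valence 4) → 2 H
  atom 16: C, bond orders sum to 2 (valence 4) → 2 H
  atom 17: C, bond orders sum to 1 (valence 4) → 3 H
Total hydrogens: 27.

27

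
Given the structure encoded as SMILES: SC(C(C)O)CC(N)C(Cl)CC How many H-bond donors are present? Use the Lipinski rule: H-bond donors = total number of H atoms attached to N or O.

Donors: find every N or O and count the H atoms it carries.
  atom 5 (O): bond orders sum to 1 → 1 H
  atom 8 (N): bond orders sum to 1 → 2 H
Lipinski HBD = 3.

3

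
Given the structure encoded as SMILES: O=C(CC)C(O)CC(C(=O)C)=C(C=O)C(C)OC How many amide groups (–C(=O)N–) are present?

Scan the SMILES for the amide motif — none present.
Groups that are present: 1 aldehyde, 1 alkene, 1 ether, 1 hydroxyl, 2 ketone.

0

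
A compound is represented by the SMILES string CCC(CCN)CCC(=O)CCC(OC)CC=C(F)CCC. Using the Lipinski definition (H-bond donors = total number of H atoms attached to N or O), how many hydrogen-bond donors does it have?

2

Donors: find every N or O and count the H atoms it carries.
  atom 6 (N): bond orders sum to 1 → 2 H
  atom 10 (O): bond orders sum to 2 → 0 H
  atom 14 (O): bond orders sum to 2 → 0 H
Lipinski HBD = 2.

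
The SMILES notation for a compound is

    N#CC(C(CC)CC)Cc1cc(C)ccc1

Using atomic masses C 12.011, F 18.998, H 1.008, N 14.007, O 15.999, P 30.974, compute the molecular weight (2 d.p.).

215.34 g/mol

First, the molecular formula is C15H21N (counting implicit H from valence).
  C: 15 × 12.011 = 180.165
  H: 21 × 1.008 = 21.168
  N: 1 × 14.007 = 14.007
Sum: 15×12.011 + 21×1.008 + 1×14.007 = 215.340 → 215.34 g/mol.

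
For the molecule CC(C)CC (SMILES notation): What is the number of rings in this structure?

0

In SMILES, each pair of matching ring-closure digits denotes one ring-closing bond; the number of such bonds equals the number of independent rings.
Ring-closure bonds here: 0.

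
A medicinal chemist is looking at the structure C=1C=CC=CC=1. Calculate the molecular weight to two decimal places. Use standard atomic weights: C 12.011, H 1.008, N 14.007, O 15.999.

78.11 g/mol

First, the molecular formula is C6H6 (counting implicit H from valence).
  C: 6 × 12.011 = 72.066
  H: 6 × 1.008 = 6.048
Sum: 6×12.011 + 6×1.008 = 78.114 → 78.11 g/mol.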